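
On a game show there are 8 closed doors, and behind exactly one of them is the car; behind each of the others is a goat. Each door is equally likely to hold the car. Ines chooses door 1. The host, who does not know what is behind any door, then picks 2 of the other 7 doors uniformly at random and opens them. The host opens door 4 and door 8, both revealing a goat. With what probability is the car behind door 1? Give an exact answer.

Apply Bayes' rule, conditioning on where the car actually is.
If it is behind any of doors 1, 2, 3, 5, 6, and 7 (prior 1/8 each): the host picks exactly this set with probability 1/21 regardless, and none is the prize; weight (1/8)·(1/21) = 1/168 each.
If it is behind either of doors 4 and 8 (prior 1/8 each): that door was opened and seen not to hold the prize — ruled out; weight (1/8)·0 = 0 each.
The weights sum to 1/28.
So P(the car behind door 1 | the host opened door 4 and door 8) = (1/168) / (1/28) = 1/6.

1/6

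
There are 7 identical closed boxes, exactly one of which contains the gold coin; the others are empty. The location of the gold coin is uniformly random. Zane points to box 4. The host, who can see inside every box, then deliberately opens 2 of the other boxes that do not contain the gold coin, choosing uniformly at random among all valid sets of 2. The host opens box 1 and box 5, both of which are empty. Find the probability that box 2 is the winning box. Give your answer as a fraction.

Apply Bayes' rule, conditioning on where the gold coin actually is.
If it is in either of boxes 1 and 5 (prior 1/7 each): that box was opened and seen not to hold the prize — ruled out; weight (1/7)·0 = 0 each.
If it is in any of boxes 2, 3, 6, and 7 (prior 1/7 each): the host has 10 equally likely choices, so probability 1/10; weight (1/7)·(1/10) = 1/70 each.
If it is in box 4 (prior 1/7): the host has 15 equally likely choices, so probability 1/15; weight (1/7)·(1/15) = 1/105.
The weights sum to 1/15.
So P(the gold coin in box 2 | the host opened box 1 and box 5) = (1/70) / (1/15) = 3/14.

3/14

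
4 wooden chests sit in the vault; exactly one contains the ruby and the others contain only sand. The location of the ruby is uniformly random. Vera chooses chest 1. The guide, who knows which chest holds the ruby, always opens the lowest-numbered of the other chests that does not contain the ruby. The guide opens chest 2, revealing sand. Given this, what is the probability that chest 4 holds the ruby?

1/3

Condition on the true location of the ruby.
If it is in any of chests 1, 3, and 4 (prior 1/4 each): chest 2 is the lowest-numbered option available, probability 1; weight (1/4)·1 = 1/4 each.
If it is in chest 2 (prior 1/4): the guide opened chest 2, so this case is ruled out; weight (1/4)·0 = 0.
The weights sum to 3/4.
So P(the ruby in chest 4 | the guide opened chest 2) = (1/4) / (3/4) = 1/3.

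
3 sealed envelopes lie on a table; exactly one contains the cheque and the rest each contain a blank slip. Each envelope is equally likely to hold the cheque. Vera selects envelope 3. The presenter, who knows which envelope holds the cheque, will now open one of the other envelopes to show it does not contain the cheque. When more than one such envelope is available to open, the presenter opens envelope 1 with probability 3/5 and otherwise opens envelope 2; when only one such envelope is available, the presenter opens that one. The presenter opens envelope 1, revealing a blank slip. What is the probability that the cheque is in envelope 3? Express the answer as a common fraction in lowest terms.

Condition on the true location of the cheque.
If it is in envelope 1 (prior 1/3): the presenter opened envelope 1, so this case is ruled out; weight (1/3)·0 = 0.
If it is in envelope 2 (prior 1/3): only envelope 1 is available, probability 1; weight (1/3)·1 = 1/3.
If it is in envelope 3 (prior 1/3): envelope 1 is available, opened with probability 3/5; weight (1/3)·(3/5) = 1/5.
The weights sum to 8/15.
So P(the cheque in envelope 3 | the presenter opened envelope 1) = (1/5) / (8/15) = 3/8.

3/8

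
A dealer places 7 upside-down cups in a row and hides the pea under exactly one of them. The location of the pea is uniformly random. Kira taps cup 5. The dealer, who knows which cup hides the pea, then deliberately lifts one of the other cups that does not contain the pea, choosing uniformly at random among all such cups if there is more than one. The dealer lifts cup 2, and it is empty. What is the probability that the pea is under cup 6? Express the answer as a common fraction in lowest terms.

Condition on the true location of the pea.
If it is under any of cups 1, 3, 4, 6, and 7 (prior 1/7 each): the dealer has 5 equally likely choices, so probability 1/5; weight (1/7)·(1/5) = 1/35 each.
If it is under cup 2 (prior 1/7): the dealer opened cup 2, so this case is ruled out; weight (1/7)·0 = 0.
If it is under cup 5 (prior 1/7): the dealer has 6 equally likely choices, so probability 1/6; weight (1/7)·(1/6) = 1/42.
The weights sum to 1/6.
So P(the pea under cup 6 | the dealer opened cup 2) = (1/35) / (1/6) = 6/35.

6/35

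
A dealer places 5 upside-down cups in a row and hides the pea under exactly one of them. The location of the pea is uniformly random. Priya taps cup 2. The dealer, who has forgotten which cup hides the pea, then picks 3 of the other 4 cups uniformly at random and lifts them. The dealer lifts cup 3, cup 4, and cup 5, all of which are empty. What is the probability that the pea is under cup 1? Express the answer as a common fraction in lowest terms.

1/2

Condition on the true location of the pea.
If it is under either of cups 1 and 2 (prior 1/5 each): the dealer picks exactly this set with probability 1/4 regardless, and none is the prize; weight (1/5)·(1/4) = 1/20 each.
If it is under any of cups 3, 4, and 5 (prior 1/5 each): that cup was opened and seen not to hold the prize — ruled out; weight (1/5)·0 = 0 each.
The weights sum to 1/10.
So P(the pea under cup 1 | the dealer opened cup 3, cup 4, and cup 5) = (1/20) / (1/10) = 1/2.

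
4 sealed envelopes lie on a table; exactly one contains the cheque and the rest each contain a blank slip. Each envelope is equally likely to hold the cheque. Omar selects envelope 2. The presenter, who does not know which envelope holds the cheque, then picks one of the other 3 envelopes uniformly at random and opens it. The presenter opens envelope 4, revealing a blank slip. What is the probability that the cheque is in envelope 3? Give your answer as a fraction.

1/3

Because the presenter chose which envelope to open without knowing where the cheque is, the choice is independent of the prize location. Learning that envelope 4 does not hold the cheque simply rules out that one location and leaves the remaining 3 envelopes still equally likely by symmetry.
So P(the cheque in envelope 3) = 1/3.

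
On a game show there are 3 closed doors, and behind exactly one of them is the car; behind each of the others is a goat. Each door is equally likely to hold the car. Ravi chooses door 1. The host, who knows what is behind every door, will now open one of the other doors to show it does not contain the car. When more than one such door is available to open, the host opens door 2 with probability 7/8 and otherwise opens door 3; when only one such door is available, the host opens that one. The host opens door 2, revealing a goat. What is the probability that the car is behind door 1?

7/15

Consider each possible location of the car in turn.
If it is behind door 1 (prior 1/3): door 2 is available, opened with probability 7/8; weight (1/3)·(7/8) = 7/24.
If it is behind door 2 (prior 1/3): the host opened door 2, so this case is ruled out; weight (1/3)·0 = 0.
If it is behind door 3 (prior 1/3): only door 2 is available, probability 1; weight (1/3)·1 = 1/3.
The weights sum to 5/8.
So P(the car behind door 1 | the host opened door 2) = (7/24) / (5/8) = 7/15.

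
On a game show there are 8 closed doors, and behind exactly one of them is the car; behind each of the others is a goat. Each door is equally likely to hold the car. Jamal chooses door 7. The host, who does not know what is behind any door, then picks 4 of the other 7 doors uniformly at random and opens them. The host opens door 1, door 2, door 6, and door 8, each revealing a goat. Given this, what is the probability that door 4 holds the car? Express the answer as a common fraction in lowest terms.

Apply Bayes' rule, conditioning on where the car actually is.
If it is behind any of doors 1, 2, 6, and 8 (prior 1/8 each): that door was opened and seen not to hold the prize — ruled out; weight (1/8)·0 = 0 each.
If it is behind any of doors 3, 4, 5, and 7 (prior 1/8 each): the host picks exactly this set with probability 1/35 regardless, and none is the prize; weight (1/8)·(1/35) = 1/280 each.
The weights sum to 1/70.
So P(the car behind door 4 | the host opened door 1, door 2, door 6, and door 8) = (1/280) / (1/70) = 1/4.

1/4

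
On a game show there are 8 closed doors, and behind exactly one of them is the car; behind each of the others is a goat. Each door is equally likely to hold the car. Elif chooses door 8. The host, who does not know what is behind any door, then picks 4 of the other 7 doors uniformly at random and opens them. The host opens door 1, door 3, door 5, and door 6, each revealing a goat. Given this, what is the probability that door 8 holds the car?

1/4

Condition on the true location of the car.
If it is behind any of doors 1, 3, 5, and 6 (prior 1/8 each): that door was opened and seen not to hold the prize — ruled out; weight (1/8)·0 = 0 each.
If it is behind any of doors 2, 4, 7, and 8 (prior 1/8 each): the host picks exactly this set with probability 1/35 regardless, and none is the prize; weight (1/8)·(1/35) = 1/280 each.
The weights sum to 1/70.
So P(the car behind door 8 | the host opened door 1, door 3, door 5, and door 6) = (1/280) / (1/70) = 1/4.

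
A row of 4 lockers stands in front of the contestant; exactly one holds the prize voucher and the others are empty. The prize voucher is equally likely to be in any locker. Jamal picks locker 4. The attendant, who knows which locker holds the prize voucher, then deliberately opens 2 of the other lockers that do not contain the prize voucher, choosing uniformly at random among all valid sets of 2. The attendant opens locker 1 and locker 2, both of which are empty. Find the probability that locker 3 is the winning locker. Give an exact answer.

Condition on the true location of the prize voucher.
If it is in either of lockers 1 and 2 (prior 1/4 each): that locker was opened and seen not to hold the prize — ruled out; weight (1/4)·0 = 0 each.
If it is in locker 3 (prior 1/4): the attendant has no choice, probability 1; weight (1/4)·1 = 1/4.
If it is in locker 4 (prior 1/4): the attendant has 3 equally likely choices, so probability 1/3; weight (1/4)·(1/3) = 1/12.
The weights sum to 1/3.
So P(the prize voucher in locker 3 | the attendant opened locker 1 and locker 2) = (1/4) / (1/3) = 3/4.

3/4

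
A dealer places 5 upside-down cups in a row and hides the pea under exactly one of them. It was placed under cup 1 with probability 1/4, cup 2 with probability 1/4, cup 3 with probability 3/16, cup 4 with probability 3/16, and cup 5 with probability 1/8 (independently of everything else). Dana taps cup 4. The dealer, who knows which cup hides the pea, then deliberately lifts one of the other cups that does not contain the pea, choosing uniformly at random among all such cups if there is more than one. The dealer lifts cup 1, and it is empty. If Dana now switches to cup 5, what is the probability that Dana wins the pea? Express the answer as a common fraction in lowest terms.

8/45

Apply Bayes' rule, conditioning on where the pea actually is.
If it is under cup 1 (prior 1/4): the dealer opened cup 1, so this case is ruled out; weight (1/4)·0 = 0.
If it is under cup 2 (prior 1/4): the dealer has 3 equally likely choices, so probability 1/3; weight (1/4)·(1/3) = 1/12.
If it is under cup 3 (prior 3/16): the dealer has 3 equally likely choices, so probability 1/3; weight (3/16)·(1/3) = 1/16.
If it is under cup 4 (prior 3/16): the dealer has 4 equally likely choices, so probability 1/4; weight (3/16)·(1/4) = 3/64.
If it is under cup 5 (prior 1/8): the dealer has 3 equally likely choices, so probability 1/3; weight (1/8)·(1/3) = 1/24.
The weights sum to 15/64.
So P(the pea under cup 5 | the dealer opened cup 1) = (1/24) / (15/64) = 8/45.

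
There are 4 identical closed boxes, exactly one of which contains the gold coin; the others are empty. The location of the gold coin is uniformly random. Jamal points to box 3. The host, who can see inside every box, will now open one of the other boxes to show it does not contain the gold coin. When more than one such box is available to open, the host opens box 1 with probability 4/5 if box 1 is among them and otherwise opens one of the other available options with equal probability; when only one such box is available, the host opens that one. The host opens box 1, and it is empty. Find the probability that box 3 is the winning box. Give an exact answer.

Apply Bayes' rule, conditioning on where the gold coin actually is.
If it is in box 1 (prior 1/4): the host opened box 1, so this case is ruled out; weight (1/4)·0 = 0.
If it is in any of boxes 2, 3, and 4 (prior 1/4 each): box 1 is available, opened with probability 4/5; weight (1/4)·(4/5) = 1/5 each.
The weights sum to 3/5.
So P(the gold coin in box 3 | the host opened box 1) = (1/5) / (3/5) = 1/3.

1/3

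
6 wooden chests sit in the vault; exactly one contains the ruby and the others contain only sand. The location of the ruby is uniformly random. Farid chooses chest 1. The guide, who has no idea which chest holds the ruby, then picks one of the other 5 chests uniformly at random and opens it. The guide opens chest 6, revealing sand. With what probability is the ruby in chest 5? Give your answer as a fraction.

1/5

Apply Bayes' rule, conditioning on where the ruby actually is.
If it is in any of chests 1, 2, 3, 4, and 5 (prior 1/6 each): the guide picks chest 6 with probability 1/5 regardless, and it is not the prize; weight (1/6)·(1/5) = 1/30 each.
If it is in chest 6 (prior 1/6): the guide opened chest 6, so this case is ruled out; weight (1/6)·0 = 0.
The weights sum to 1/6.
So P(the ruby in chest 5 | the guide opened chest 6) = (1/30) / (1/6) = 1/5.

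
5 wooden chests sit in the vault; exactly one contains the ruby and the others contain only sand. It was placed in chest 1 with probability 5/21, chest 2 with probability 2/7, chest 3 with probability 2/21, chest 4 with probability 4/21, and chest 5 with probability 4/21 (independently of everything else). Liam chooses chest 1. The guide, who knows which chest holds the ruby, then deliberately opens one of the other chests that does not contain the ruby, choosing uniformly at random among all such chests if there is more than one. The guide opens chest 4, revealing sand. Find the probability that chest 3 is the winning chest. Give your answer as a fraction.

8/63

Condition on the true location of the ruby.
If it is in chest 1 (prior 5/21): the guide has 4 equally likely choices, so probability 1/4; weight (5/21)·(1/4) = 5/84.
If it is in chest 2 (prior 2/7): the guide has 3 equally likely choices, so probability 1/3; weight (2/7)·(1/3) = 2/21.
If it is in chest 3 (prior 2/21): the guide has 3 equally likely choices, so probability 1/3; weight (2/21)·(1/3) = 2/63.
If it is in chest 4 (prior 4/21): the guide opened chest 4, so this case is ruled out; weight (4/21)·0 = 0.
If it is in chest 5 (prior 4/21): the guide has 3 equally likely choices, so probability 1/3; weight (4/21)·(1/3) = 4/63.
The weights sum to 1/4.
So P(the ruby in chest 3 | the guide opened chest 4) = (2/63) / (1/4) = 8/63.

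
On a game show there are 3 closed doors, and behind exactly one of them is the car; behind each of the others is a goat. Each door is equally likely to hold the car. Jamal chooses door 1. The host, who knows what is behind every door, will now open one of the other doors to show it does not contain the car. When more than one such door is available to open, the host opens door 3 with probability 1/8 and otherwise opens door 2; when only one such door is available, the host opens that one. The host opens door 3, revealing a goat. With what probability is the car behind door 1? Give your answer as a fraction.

Consider each possible location of the car in turn.
If it is behind door 1 (prior 1/3): door 3 is available, opened with probability 1/8; weight (1/3)·(1/8) = 1/24.
If it is behind door 2 (prior 1/3): only door 3 is available, probability 1; weight (1/3)·1 = 1/3.
If it is behind door 3 (prior 1/3): the host opened door 3, so this case is ruled out; weight (1/3)·0 = 0.
The weights sum to 3/8.
So P(the car behind door 1 | the host opened door 3) = (1/24) / (3/8) = 1/9.

1/9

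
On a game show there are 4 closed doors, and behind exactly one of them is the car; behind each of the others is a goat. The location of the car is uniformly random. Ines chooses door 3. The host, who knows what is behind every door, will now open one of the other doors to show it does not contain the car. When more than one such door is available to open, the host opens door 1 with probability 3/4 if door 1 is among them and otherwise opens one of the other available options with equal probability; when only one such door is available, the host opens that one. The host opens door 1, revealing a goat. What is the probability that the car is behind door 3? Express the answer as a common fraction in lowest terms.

1/3

Apply Bayes' rule, conditioning on where the car actually is.
If it is behind door 1 (prior 1/4): the host opened door 1, so this case is ruled out; weight (1/4)·0 = 0.
If it is behind any of doors 2, 3, and 4 (prior 1/4 each): door 1 is available, opened with probability 3/4; weight (1/4)·(3/4) = 3/16 each.
The weights sum to 9/16.
So P(the car behind door 3 | the host opened door 1) = (3/16) / (9/16) = 1/3.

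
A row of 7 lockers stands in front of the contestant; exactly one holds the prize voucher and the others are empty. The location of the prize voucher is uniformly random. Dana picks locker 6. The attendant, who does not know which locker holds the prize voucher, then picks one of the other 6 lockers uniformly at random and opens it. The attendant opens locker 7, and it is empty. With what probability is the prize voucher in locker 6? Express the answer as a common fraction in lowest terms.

1/6

Consider each possible location of the prize voucher in turn.
If it is in any of lockers 1, 2, 3, 4, 5, and 6 (prior 1/7 each): the attendant picks locker 7 with probability 1/6 regardless, and it is not the prize; weight (1/7)·(1/6) = 1/42 each.
If it is in locker 7 (prior 1/7): the attendant opened locker 7, so this case is ruled out; weight (1/7)·0 = 0.
The weights sum to 1/7.
So P(the prize voucher in locker 6 | the attendant opened locker 7) = (1/42) / (1/7) = 1/6.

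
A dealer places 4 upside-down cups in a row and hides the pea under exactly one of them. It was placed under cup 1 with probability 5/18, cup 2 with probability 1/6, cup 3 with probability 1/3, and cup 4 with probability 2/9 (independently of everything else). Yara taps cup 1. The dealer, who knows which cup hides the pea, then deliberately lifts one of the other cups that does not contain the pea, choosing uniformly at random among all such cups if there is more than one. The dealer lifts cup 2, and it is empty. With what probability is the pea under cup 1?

Condition on the true location of the pea.
If it is under cup 1 (prior 5/18): the dealer has 3 equally likely choices, so probability 1/3; weight (5/18)·(1/3) = 5/54.
If it is under cup 2 (prior 1/6): the dealer opened cup 2, so this case is ruled out; weight (1/6)·0 = 0.
If it is under cup 3 (prior 1/3): the dealer has 2 equally likely choices, so probability 1/2; weight (1/3)·(1/2) = 1/6.
If it is under cup 4 (prior 2/9): the dealer has 2 equally likely choices, so probability 1/2; weight (2/9)·(1/2) = 1/9.
The weights sum to 10/27.
So P(the pea under cup 1 | the dealer opened cup 2) = (5/54) / (10/27) = 1/4.

1/4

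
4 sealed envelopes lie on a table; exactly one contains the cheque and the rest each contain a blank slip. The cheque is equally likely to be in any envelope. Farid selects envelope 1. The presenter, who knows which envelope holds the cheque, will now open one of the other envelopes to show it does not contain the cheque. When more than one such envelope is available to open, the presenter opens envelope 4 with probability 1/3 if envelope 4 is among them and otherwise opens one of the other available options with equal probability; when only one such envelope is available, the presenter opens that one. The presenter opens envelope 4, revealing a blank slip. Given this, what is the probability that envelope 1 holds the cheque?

1/3

Consider each possible location of the cheque in turn.
If it is in any of envelopes 1, 2, and 3 (prior 1/4 each): envelope 4 is available, opened with probability 1/3; weight (1/4)·(1/3) = 1/12 each.
If it is in envelope 4 (prior 1/4): the presenter opened envelope 4, so this case is ruled out; weight (1/4)·0 = 0.
The weights sum to 1/4.
So P(the cheque in envelope 1 | the presenter opened envelope 4) = (1/12) / (1/4) = 1/3.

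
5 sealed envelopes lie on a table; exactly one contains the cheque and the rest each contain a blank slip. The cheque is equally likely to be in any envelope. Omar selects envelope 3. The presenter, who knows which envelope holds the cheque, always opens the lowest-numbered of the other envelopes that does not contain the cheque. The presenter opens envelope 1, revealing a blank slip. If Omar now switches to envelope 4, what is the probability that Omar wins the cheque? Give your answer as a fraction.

1/4

Condition on the true location of the cheque.
If it is in envelope 1 (prior 1/5): the presenter opened envelope 1, so this case is ruled out; weight (1/5)·0 = 0.
If it is in any of envelopes 2, 3, 4, and 5 (prior 1/5 each): envelope 1 is the lowest-numbered option available, probability 1; weight (1/5)·1 = 1/5 each.
The weights sum to 4/5.
So P(the cheque in envelope 4 | the presenter opened envelope 1) = (1/5) / (4/5) = 1/4.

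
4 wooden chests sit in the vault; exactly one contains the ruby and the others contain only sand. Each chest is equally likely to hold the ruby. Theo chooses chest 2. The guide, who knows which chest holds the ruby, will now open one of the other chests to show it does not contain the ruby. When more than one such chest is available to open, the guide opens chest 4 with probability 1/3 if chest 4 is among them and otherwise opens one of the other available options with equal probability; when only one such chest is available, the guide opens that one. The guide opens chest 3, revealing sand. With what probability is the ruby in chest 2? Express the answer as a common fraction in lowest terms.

Apply Bayes' rule, conditioning on where the ruby actually is.
If it is in chest 1 (prior 1/4): chest 4 is available but not opened, probability 2/3; weight (1/4)·(2/3) = 1/6.
If it is in chest 2 (prior 1/4): chest 4 is available but not opened; chest 3 gets probability (1 − 1/3)/2 = 1/3; weight (1/4)·(1/3) = 1/12.
If it is in chest 3 (prior 1/4): the guide opened chest 3, so this case is ruled out; weight (1/4)·0 = 0.
If it is in chest 4 (prior 1/4): chest 4 holds the prize so is unavailable; the guide chooses uniformly among the 2 others, probability 1/2; weight (1/4)·(1/2) = 1/8.
The weights sum to 3/8.
So P(the ruby in chest 2 | the guide opened chest 3) = (1/12) / (3/8) = 2/9.

2/9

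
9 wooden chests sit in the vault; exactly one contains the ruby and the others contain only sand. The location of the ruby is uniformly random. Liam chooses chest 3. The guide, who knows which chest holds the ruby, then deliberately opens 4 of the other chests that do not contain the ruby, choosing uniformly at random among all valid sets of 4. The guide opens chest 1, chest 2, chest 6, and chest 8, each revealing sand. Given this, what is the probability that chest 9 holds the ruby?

Apply Bayes' rule, conditioning on where the ruby actually is.
If it is in any of chests 1, 2, 6, and 8 (prior 1/9 each): that chest was opened and seen not to hold the prize — ruled out; weight (1/9)·0 = 0 each.
If it is in chest 3 (prior 1/9): the guide has 70 equally likely choices, so probability 1/70; weight (1/9)·(1/70) = 1/630.
If it is in any of chests 4, 5, 7, and 9 (prior 1/9 each): the guide has 35 equally likely choices, so probability 1/35; weight (1/9)·(1/35) = 1/315 each.
The weights sum to 1/70.
So P(the ruby in chest 9 | the guide opened chest 1, chest 2, chest 6, and chest 8) = (1/315) / (1/70) = 2/9.

2/9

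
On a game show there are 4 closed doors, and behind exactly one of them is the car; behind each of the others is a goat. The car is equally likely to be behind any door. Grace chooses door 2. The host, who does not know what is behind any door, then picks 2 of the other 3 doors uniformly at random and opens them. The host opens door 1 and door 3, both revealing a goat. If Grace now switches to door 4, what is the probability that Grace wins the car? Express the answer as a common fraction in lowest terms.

1/2

Because the host chose which doors to open without knowing where the car is, the choice is independent of the prize location. Learning that none of the 2 opened doors holds the car simply rules out those 2 locations and leaves the remaining 2 doors still equally likely by symmetry.
So P(the car behind door 4) = 1/2.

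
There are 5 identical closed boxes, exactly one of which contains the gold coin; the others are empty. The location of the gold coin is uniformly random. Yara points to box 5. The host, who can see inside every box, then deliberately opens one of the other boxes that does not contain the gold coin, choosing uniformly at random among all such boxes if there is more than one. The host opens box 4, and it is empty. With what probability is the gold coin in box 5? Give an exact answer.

Consider each possible location of the gold coin in turn.
If it is in any of boxes 1, 2, and 3 (prior 1/5 each): the host has 3 equally likely choices, so probability 1/3; weight (1/5)·(1/3) = 1/15 each.
If it is in box 4 (prior 1/5): the host opened box 4, so this case is ruled out; weight (1/5)·0 = 0.
If it is in box 5 (prior 1/5): the host has 4 equally likely choices, so probability 1/4; weight (1/5)·(1/4) = 1/20.
The weights sum to 1/4.
So P(the gold coin in box 5 | the host opened box 4) = (1/20) / (1/4) = 1/5.

1/5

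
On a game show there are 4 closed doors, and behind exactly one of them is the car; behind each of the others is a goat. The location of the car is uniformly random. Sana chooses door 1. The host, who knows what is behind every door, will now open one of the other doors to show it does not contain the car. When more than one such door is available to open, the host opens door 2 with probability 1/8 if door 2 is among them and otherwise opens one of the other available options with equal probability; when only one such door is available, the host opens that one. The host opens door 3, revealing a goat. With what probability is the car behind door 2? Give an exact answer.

Consider each possible location of the car in turn.
If it is behind door 1 (prior 1/4): door 2 is available but not opened; door 3 gets probability (1 − 1/8)/2 = 7/16; weight (1/4)·(7/16) = 7/64.
If it is behind door 2 (prior 1/4): door 2 holds the prize so is unavailable; the host chooses uniformly among the 2 others, probability 1/2; weight (1/4)·(1/2) = 1/8.
If it is behind door 3 (prior 1/4): the host opened door 3, so this case is ruled out; weight (1/4)·0 = 0.
If it is behind door 4 (prior 1/4): door 2 is available but not opened, probability 7/8; weight (1/4)·(7/8) = 7/32.
The weights sum to 29/64.
So P(the car behind door 2 | the host opened door 3) = (1/8) / (29/64) = 8/29.

8/29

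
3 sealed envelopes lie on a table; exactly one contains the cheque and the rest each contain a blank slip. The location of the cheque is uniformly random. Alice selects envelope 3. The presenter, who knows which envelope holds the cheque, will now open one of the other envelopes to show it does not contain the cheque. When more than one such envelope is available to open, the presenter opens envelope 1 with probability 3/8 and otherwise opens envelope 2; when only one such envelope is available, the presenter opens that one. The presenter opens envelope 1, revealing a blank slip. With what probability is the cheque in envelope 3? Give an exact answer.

Condition on the true location of the cheque.
If it is in envelope 1 (prior 1/3): the presenter opened envelope 1, so this case is ruled out; weight (1/3)·0 = 0.
If it is in envelope 2 (prior 1/3): only envelope 1 is available, probability 1; weight (1/3)·1 = 1/3.
If it is in envelope 3 (prior 1/3): envelope 1 is available, opened with probability 3/8; weight (1/3)·(3/8) = 1/8.
The weights sum to 11/24.
So P(the cheque in envelope 3 | the presenter opened envelope 1) = (1/8) / (11/24) = 3/11.

3/11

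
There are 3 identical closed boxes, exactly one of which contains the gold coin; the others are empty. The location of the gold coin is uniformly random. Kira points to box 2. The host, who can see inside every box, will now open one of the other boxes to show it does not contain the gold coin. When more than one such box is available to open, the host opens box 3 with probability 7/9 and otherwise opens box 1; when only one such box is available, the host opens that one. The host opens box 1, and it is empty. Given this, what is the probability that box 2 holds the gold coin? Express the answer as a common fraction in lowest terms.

Apply Bayes' rule, conditioning on where the gold coin actually is.
If it is in box 1 (prior 1/3): the host opened box 1, so this case is ruled out; weight (1/3)·0 = 0.
If it is in box 2 (prior 1/3): box 3 is available but not opened, probability 2/9; weight (1/3)·(2/9) = 2/27.
If it is in box 3 (prior 1/3): only box 1 is available, probability 1; weight (1/3)·1 = 1/3.
The weights sum to 11/27.
So P(the gold coin in box 2 | the host opened box 1) = (2/27) / (11/27) = 2/11.

2/11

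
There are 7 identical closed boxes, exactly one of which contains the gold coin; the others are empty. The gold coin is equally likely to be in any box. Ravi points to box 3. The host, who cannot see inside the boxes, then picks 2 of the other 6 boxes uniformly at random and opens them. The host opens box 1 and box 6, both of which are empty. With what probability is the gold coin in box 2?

Apply Bayes' rule, conditioning on where the gold coin actually is.
If it is in either of boxes 1 and 6 (prior 1/7 each): that box was opened and seen not to hold the prize — ruled out; weight (1/7)·0 = 0 each.
If it is in any of boxes 2, 3, 4, 5, and 7 (prior 1/7 each): the host picks exactly this set with probability 1/15 regardless, and none is the prize; weight (1/7)·(1/15) = 1/105 each.
The weights sum to 1/21.
So P(the gold coin in box 2 | the host opened box 1 and box 6) = (1/105) / (1/21) = 1/5.

1/5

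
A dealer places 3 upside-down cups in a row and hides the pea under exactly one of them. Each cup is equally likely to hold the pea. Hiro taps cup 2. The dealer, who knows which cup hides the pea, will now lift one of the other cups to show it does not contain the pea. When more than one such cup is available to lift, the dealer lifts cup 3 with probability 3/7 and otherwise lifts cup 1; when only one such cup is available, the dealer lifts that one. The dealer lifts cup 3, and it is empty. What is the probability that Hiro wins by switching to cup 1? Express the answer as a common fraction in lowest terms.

7/10

Apply Bayes' rule, conditioning on where the pea actually is.
If it is under cup 1 (prior 1/3): only cup 3 is available, probability 1; weight (1/3)·1 = 1/3.
If it is under cup 2 (prior 1/3): cup 3 is available, opened with probability 3/7; weight (1/3)·(3/7) = 1/7.
If it is under cup 3 (prior 1/3): the dealer opened cup 3, so this case is ruled out; weight (1/3)·0 = 0.
The weights sum to 10/21.
So P(the pea under cup 1 | the dealer opened cup 3) = (1/3) / (10/21) = 7/10.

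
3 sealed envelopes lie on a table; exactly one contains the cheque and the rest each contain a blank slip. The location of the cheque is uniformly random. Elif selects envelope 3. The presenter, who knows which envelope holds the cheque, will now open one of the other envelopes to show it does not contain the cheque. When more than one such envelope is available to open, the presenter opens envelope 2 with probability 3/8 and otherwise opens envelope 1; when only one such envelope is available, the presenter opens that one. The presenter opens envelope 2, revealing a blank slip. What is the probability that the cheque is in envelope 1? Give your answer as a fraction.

8/11

Consider each possible location of the cheque in turn.
If it is in envelope 1 (prior 1/3): only envelope 2 is available, probability 1; weight (1/3)·1 = 1/3.
If it is in envelope 2 (prior 1/3): the presenter opened envelope 2, so this case is ruled out; weight (1/3)·0 = 0.
If it is in envelope 3 (prior 1/3): envelope 2 is available, opened with probability 3/8; weight (1/3)·(3/8) = 1/8.
The weights sum to 11/24.
So P(the cheque in envelope 1 | the presenter opened envelope 2) = (1/3) / (11/24) = 8/11.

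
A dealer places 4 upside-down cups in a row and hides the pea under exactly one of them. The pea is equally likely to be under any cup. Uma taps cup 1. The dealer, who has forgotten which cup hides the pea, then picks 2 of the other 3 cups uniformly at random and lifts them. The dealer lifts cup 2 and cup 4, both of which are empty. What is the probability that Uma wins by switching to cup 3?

1/2

Consider each possible location of the pea in turn.
If it is under either of cups 1 and 3 (prior 1/4 each): the dealer picks exactly this set with probability 1/3 regardless, and none is the prize; weight (1/4)·(1/3) = 1/12 each.
If it is under either of cups 2 and 4 (prior 1/4 each): that cup was opened and seen not to hold the prize — ruled out; weight (1/4)·0 = 0 each.
The weights sum to 1/6.
So P(the pea under cup 3 | the dealer opened cup 2 and cup 4) = (1/12) / (1/6) = 1/2.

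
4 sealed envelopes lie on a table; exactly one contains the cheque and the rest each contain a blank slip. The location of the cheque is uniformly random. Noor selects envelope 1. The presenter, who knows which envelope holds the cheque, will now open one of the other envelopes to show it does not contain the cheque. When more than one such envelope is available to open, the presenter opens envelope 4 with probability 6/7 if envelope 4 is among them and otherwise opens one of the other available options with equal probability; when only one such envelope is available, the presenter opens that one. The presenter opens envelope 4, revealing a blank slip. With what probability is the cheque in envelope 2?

1/3

Consider each possible location of the cheque in turn.
If it is in any of envelopes 1, 2, and 3 (prior 1/4 each): envelope 4 is available, opened with probability 6/7; weight (1/4)·(6/7) = 3/14 each.
If it is in envelope 4 (prior 1/4): the presenter opened envelope 4, so this case is ruled out; weight (1/4)·0 = 0.
The weights sum to 9/14.
So P(the cheque in envelope 2 | the presenter opened envelope 4) = (3/14) / (9/14) = 1/3.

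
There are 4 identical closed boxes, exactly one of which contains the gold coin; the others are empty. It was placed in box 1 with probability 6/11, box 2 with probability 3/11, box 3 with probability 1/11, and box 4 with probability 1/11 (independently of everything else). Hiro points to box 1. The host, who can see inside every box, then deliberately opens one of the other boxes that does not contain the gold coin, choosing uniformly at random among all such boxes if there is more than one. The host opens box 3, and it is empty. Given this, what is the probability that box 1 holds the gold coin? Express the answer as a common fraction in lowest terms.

Consider each possible location of the gold coin in turn.
If it is in box 1 (prior 6/11): the host has 3 equally likely choices, so probability 1/3; weight (6/11)·(1/3) = 2/11.
If it is in box 2 (prior 3/11): the host has 2 equally likely choices, so probability 1/2; weight (3/11)·(1/2) = 3/22.
If it is in box 3 (prior 1/11): the host opened box 3, so this case is ruled out; weight (1/11)·0 = 0.
If it is in box 4 (prior 1/11): the host has 2 equally likely choices, so probability 1/2; weight (1/11)·(1/2) = 1/22.
The weights sum to 4/11.
So P(the gold coin in box 1 | the host opened box 3) = (2/11) / (4/11) = 1/2.

1/2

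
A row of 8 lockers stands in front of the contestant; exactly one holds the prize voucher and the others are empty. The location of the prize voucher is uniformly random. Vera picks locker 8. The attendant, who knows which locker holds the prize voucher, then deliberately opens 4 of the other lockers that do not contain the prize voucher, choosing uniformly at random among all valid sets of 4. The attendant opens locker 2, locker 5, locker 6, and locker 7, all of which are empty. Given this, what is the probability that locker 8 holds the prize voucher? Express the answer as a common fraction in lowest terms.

Consider each possible location of the prize voucher in turn.
If it is in any of lockers 1, 3, and 4 (prior 1/8 each): the attendant has 15 equally likely choices, so probability 1/15; weight (1/8)·(1/15) = 1/120 each.
If it is in any of lockers 2, 5, 6, and 7 (prior 1/8 each): that locker was opened and seen not to hold the prize — ruled out; weight (1/8)·0 = 0 each.
If it is in locker 8 (prior 1/8): the attendant has 35 equally likely choices, so probability 1/35; weight (1/8)·(1/35) = 1/280.
The weights sum to 1/35.
So P(the prize voucher in locker 8 | the attendant opened locker 2, locker 5, locker 6, and locker 7) = (1/280) / (1/35) = 1/8.

1/8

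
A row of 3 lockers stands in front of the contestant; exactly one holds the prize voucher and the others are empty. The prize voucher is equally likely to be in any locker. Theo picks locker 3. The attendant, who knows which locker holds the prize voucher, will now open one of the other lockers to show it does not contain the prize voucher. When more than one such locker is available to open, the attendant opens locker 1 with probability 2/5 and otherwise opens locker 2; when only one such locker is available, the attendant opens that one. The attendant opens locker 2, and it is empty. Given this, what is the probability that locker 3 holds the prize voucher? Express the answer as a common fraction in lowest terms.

Apply Bayes' rule, conditioning on where the prize voucher actually is.
If it is in locker 1 (prior 1/3): only locker 2 is available, probability 1; weight (1/3)·1 = 1/3.
If it is in locker 2 (prior 1/3): the attendant opened locker 2, so this case is ruled out; weight (1/3)·0 = 0.
If it is in locker 3 (prior 1/3): locker 1 is available but not opened, probability 3/5; weight (1/3)·(3/5) = 1/5.
The weights sum to 8/15.
So P(the prize voucher in locker 3 | the attendant opened locker 2) = (1/5) / (8/15) = 3/8.

3/8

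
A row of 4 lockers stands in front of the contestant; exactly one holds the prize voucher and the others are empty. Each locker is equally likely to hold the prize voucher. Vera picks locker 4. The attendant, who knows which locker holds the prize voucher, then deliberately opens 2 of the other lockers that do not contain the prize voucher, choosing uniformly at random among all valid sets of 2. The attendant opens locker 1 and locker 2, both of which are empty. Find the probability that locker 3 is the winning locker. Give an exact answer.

Condition on the true location of the prize voucher.
If it is in either of lockers 1 and 2 (prior 1/4 each): that locker was opened and seen not to hold the prize — ruled out; weight (1/4)·0 = 0 each.
If it is in locker 3 (prior 1/4): the attendant has no choice, probability 1; weight (1/4)·1 = 1/4.
If it is in locker 4 (prior 1/4): the attendant has 3 equally likely choices, so probability 1/3; weight (1/4)·(1/3) = 1/12.
The weights sum to 1/3.
So P(the prize voucher in locker 3 | the attendant opened locker 1 and locker 2) = (1/4) / (1/3) = 3/4.

3/4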